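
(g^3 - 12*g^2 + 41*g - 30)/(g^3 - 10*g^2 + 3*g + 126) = (g^2 - 6*g + 5)/(g^2 - 4*g - 21)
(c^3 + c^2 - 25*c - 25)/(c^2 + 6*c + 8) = (c^3 + c^2 - 25*c - 25)/(c^2 + 6*c + 8)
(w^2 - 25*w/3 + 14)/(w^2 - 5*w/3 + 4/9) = 3*(3*w^2 - 25*w + 42)/(9*w^2 - 15*w + 4)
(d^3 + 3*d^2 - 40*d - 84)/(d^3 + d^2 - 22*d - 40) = (d^2 + d - 42)/(d^2 - d - 20)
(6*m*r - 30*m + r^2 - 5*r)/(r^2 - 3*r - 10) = (6*m + r)/(r + 2)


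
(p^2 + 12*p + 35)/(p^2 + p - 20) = (p + 7)/(p - 4)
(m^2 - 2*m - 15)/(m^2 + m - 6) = (m - 5)/(m - 2)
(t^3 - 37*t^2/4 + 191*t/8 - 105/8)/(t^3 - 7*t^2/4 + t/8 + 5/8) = (8*t^3 - 74*t^2 + 191*t - 105)/(8*t^3 - 14*t^2 + t + 5)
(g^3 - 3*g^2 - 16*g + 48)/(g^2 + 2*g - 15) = (g^2 - 16)/(g + 5)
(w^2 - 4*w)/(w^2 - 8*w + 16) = w/(w - 4)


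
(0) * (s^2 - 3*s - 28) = 0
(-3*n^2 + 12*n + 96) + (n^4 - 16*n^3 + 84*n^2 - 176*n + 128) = n^4 - 16*n^3 + 81*n^2 - 164*n + 224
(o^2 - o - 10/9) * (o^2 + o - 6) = o^4 - 73*o^2/9 + 44*o/9 + 20/3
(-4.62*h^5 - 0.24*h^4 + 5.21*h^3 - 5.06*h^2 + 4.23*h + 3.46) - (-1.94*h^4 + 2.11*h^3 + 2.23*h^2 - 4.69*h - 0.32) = -4.62*h^5 + 1.7*h^4 + 3.1*h^3 - 7.29*h^2 + 8.92*h + 3.78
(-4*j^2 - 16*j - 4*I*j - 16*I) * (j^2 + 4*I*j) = -4*j^4 - 16*j^3 - 20*I*j^3 + 16*j^2 - 80*I*j^2 + 64*j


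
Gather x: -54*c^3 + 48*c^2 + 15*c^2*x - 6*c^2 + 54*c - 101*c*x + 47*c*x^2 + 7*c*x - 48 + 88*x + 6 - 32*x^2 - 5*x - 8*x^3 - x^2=-54*c^3 + 42*c^2 + 54*c - 8*x^3 + x^2*(47*c - 33) + x*(15*c^2 - 94*c + 83) - 42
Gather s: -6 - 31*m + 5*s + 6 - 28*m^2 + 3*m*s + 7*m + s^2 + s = -28*m^2 - 24*m + s^2 + s*(3*m + 6)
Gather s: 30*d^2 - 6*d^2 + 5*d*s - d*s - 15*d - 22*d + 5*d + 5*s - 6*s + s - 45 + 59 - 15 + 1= 24*d^2 + 4*d*s - 32*d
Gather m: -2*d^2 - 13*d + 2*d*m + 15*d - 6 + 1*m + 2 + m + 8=-2*d^2 + 2*d + m*(2*d + 2) + 4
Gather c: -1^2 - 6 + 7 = 0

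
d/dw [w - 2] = 1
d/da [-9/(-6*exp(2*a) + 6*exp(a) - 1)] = (54 - 108*exp(a))*exp(a)/(6*exp(2*a) - 6*exp(a) + 1)^2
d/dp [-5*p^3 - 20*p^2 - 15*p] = -15*p^2 - 40*p - 15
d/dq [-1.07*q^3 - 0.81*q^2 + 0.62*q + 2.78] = -3.21*q^2 - 1.62*q + 0.62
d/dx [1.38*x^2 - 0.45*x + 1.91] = 2.76*x - 0.45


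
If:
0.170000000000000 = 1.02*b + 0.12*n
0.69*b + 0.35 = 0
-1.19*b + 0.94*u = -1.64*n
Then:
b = -0.51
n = 5.73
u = -10.64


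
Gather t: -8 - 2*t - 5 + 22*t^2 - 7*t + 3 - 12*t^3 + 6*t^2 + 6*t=-12*t^3 + 28*t^2 - 3*t - 10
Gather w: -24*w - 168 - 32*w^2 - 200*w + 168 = -32*w^2 - 224*w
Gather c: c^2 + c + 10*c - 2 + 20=c^2 + 11*c + 18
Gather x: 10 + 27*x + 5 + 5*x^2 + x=5*x^2 + 28*x + 15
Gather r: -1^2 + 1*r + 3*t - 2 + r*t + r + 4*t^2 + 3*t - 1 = r*(t + 2) + 4*t^2 + 6*t - 4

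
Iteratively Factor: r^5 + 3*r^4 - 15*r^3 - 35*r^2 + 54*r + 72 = (r - 3)*(r^4 + 6*r^3 + 3*r^2 - 26*r - 24) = (r - 3)*(r + 4)*(r^3 + 2*r^2 - 5*r - 6) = (r - 3)*(r + 1)*(r + 4)*(r^2 + r - 6) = (r - 3)*(r - 2)*(r + 1)*(r + 4)*(r + 3)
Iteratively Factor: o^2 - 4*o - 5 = (o + 1)*(o - 5)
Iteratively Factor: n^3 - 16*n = (n + 4)*(n^2 - 4*n) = (n - 4)*(n + 4)*(n)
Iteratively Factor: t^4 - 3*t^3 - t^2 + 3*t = (t)*(t^3 - 3*t^2 - t + 3) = t*(t - 3)*(t^2 - 1) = t*(t - 3)*(t - 1)*(t + 1)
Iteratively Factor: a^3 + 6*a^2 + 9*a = (a)*(a^2 + 6*a + 9) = a*(a + 3)*(a + 3)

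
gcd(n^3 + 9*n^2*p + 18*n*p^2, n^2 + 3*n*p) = n^2 + 3*n*p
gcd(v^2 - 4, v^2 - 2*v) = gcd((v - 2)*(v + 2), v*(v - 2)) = v - 2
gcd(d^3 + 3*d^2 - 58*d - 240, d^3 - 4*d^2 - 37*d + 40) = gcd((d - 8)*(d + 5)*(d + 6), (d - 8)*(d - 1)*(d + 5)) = d^2 - 3*d - 40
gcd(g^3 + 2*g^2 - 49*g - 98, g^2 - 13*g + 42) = g - 7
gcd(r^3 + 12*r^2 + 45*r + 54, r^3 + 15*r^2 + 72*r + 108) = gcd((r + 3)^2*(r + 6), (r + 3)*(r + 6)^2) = r^2 + 9*r + 18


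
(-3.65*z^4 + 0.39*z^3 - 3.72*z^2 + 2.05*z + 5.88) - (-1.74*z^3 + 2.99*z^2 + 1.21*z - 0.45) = -3.65*z^4 + 2.13*z^3 - 6.71*z^2 + 0.84*z + 6.33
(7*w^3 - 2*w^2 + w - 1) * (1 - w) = -7*w^4 + 9*w^3 - 3*w^2 + 2*w - 1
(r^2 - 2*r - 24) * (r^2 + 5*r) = r^4 + 3*r^3 - 34*r^2 - 120*r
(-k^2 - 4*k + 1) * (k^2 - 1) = -k^4 - 4*k^3 + 2*k^2 + 4*k - 1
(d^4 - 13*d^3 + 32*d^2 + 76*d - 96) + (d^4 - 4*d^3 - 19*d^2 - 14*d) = 2*d^4 - 17*d^3 + 13*d^2 + 62*d - 96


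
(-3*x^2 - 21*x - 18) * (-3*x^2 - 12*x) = 9*x^4 + 99*x^3 + 306*x^2 + 216*x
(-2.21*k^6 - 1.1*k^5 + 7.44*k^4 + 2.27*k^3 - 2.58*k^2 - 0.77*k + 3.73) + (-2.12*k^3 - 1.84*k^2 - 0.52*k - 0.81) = -2.21*k^6 - 1.1*k^5 + 7.44*k^4 + 0.15*k^3 - 4.42*k^2 - 1.29*k + 2.92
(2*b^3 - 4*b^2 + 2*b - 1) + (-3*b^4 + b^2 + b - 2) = -3*b^4 + 2*b^3 - 3*b^2 + 3*b - 3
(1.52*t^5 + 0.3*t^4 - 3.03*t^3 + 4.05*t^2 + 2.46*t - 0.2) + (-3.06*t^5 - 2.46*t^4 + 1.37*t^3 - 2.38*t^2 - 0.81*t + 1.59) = -1.54*t^5 - 2.16*t^4 - 1.66*t^3 + 1.67*t^2 + 1.65*t + 1.39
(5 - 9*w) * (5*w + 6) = -45*w^2 - 29*w + 30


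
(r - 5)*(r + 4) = r^2 - r - 20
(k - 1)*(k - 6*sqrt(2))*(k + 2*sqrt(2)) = k^3 - 4*sqrt(2)*k^2 - k^2 - 24*k + 4*sqrt(2)*k + 24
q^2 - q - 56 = (q - 8)*(q + 7)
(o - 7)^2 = o^2 - 14*o + 49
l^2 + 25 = (l - 5*I)*(l + 5*I)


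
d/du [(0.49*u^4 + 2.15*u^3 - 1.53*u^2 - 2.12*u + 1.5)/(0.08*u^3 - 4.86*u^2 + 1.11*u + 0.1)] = (0.0392*u^6 - 4.7628*u^5 - 8.6949*u^4 + 5.3082*u^3 - 11.7165*u^2 + 14.274*u - 1.877)/(0.0064*u^6 - 0.7776*u^5 + 23.7972*u^4 - 10.7732*u^3 + 0.2601*u^2 + 0.222*u + 0.01)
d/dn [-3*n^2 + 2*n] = 2 - 6*n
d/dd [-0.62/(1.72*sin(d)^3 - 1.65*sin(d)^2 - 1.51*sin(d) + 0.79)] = (3.1992*sin(d)^2 - 2.046*sin(d) - 0.9362)*cos(d)/(1.72*sin(d)^3 - 1.65*sin(d)^2 - 1.51*sin(d) + 0.79)^2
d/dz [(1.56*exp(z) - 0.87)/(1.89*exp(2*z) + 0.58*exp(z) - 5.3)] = (-2.9484*exp(2*z) + 3.2886*exp(z) - 7.7634)*exp(z)/(3.5721*exp(4*z) + 2.1924*exp(3*z) - 19.6976*exp(2*z) - 6.148*exp(z) + 28.09)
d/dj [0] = 0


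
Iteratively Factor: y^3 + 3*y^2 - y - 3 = (y + 3)*(y^2 - 1) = (y - 1)*(y + 3)*(y + 1)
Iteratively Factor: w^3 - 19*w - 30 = (w + 3)*(w^2 - 3*w - 10) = (w - 5)*(w + 3)*(w + 2)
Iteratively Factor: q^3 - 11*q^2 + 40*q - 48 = (q - 3)*(q^2 - 8*q + 16) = (q - 4)*(q - 3)*(q - 4)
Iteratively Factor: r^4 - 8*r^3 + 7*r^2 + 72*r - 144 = (r - 3)*(r^3 - 5*r^2 - 8*r + 48) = (r - 4)*(r - 3)*(r^2 - r - 12) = (r - 4)*(r - 3)*(r + 3)*(r - 4)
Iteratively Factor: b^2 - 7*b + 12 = (b - 3)*(b - 4)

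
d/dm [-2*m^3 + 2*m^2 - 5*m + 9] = -6*m^2 + 4*m - 5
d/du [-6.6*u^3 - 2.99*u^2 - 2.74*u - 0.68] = -19.8*u^2 - 5.98*u - 2.74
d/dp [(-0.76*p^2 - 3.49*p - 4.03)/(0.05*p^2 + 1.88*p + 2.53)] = (-1.2543*p^2 - 3.4426*p - 1.2533)/(0.0025*p^4 + 0.188*p^3 + 3.7874*p^2 + 9.5128*p + 6.4009)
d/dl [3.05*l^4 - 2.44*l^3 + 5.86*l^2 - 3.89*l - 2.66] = 12.2*l^3 - 7.32*l^2 + 11.72*l - 3.89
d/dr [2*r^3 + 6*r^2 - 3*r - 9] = 6*r^2 + 12*r - 3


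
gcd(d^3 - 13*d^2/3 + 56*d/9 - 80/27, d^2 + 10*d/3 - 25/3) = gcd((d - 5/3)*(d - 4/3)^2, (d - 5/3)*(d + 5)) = d - 5/3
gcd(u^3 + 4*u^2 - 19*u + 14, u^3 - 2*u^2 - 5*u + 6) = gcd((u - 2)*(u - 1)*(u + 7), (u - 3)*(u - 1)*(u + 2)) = u - 1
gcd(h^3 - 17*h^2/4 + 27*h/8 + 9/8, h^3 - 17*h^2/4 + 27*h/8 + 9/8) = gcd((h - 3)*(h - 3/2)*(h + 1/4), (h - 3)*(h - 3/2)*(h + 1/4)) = h^3 - 17*h^2/4 + 27*h/8 + 9/8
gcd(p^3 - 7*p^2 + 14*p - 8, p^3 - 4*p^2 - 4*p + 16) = p^2 - 6*p + 8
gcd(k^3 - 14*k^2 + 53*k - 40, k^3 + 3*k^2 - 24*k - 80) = k - 5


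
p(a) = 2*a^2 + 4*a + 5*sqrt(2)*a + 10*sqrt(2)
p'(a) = 4*a + 4 + 5*sqrt(2)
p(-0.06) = 13.49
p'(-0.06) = 10.83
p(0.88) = 25.43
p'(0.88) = 14.59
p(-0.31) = 10.90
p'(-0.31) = 9.83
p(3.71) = 82.74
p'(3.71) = 25.91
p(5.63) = 139.87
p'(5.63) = 33.59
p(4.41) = 101.86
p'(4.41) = 28.71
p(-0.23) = 11.70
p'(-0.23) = 10.15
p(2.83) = 61.49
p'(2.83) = 22.39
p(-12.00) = 169.29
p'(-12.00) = -36.93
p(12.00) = 434.99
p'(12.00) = 59.07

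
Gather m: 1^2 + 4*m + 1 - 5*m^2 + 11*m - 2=-5*m^2 + 15*m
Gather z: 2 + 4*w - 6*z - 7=4*w - 6*z - 5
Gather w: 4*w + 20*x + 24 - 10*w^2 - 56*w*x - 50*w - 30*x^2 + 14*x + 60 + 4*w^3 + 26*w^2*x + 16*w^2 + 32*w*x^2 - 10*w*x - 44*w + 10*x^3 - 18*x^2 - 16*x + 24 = 4*w^3 + w^2*(26*x + 6) + w*(32*x^2 - 66*x - 90) + 10*x^3 - 48*x^2 + 18*x + 108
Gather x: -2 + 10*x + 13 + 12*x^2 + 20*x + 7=12*x^2 + 30*x + 18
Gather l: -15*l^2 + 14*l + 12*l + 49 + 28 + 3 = -15*l^2 + 26*l + 80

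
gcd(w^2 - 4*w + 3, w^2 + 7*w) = 1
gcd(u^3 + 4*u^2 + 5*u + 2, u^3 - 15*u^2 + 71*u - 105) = 1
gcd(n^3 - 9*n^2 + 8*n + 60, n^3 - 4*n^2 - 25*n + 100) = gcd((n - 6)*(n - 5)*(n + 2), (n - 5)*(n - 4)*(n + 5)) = n - 5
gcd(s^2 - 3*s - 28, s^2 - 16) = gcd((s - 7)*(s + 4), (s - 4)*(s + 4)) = s + 4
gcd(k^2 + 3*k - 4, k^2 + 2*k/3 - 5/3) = k - 1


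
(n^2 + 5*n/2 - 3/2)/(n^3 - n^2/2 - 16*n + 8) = (n + 3)/(n^2 - 16)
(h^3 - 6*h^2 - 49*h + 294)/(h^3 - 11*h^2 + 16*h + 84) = (h + 7)/(h + 2)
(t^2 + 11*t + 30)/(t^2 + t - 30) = (t + 5)/(t - 5)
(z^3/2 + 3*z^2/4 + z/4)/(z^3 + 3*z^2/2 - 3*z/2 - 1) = z*(z + 1)/(2*(z^2 + z - 2))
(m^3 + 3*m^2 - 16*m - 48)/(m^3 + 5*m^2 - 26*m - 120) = (m^2 - m - 12)/(m^2 + m - 30)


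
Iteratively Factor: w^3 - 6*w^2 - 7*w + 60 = (w - 5)*(w^2 - w - 12) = (w - 5)*(w - 4)*(w + 3)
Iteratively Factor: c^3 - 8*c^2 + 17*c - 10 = (c - 1)*(c^2 - 7*c + 10) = (c - 5)*(c - 1)*(c - 2)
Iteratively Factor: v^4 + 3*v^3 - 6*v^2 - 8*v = (v + 4)*(v^3 - v^2 - 2*v) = v*(v + 4)*(v^2 - v - 2) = v*(v + 1)*(v + 4)*(v - 2)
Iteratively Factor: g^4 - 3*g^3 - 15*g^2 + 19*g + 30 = (g + 3)*(g^3 - 6*g^2 + 3*g + 10) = (g - 2)*(g + 3)*(g^2 - 4*g - 5) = (g - 2)*(g + 1)*(g + 3)*(g - 5)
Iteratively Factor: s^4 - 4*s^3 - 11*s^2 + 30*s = (s - 2)*(s^3 - 2*s^2 - 15*s) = (s - 2)*(s + 3)*(s^2 - 5*s) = s*(s - 2)*(s + 3)*(s - 5)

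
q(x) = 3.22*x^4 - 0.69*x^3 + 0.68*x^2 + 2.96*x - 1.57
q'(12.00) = 21977.84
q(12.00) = 65709.47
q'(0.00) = 2.96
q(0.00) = -1.57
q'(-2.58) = -235.52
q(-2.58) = 149.84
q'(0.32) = 3.61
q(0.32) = -0.54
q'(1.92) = 89.10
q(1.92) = 45.49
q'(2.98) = 329.48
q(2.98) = 248.96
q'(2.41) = 174.50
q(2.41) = 108.48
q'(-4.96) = -1626.38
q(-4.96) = 2033.54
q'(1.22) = 24.93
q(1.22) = 8.93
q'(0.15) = 3.16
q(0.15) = -1.11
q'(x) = 12.88*x^3 - 2.07*x^2 + 1.36*x + 2.96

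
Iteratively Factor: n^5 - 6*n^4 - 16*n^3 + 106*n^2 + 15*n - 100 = (n + 4)*(n^4 - 10*n^3 + 24*n^2 + 10*n - 25) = (n + 1)*(n + 4)*(n^3 - 11*n^2 + 35*n - 25) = (n - 5)*(n + 1)*(n + 4)*(n^2 - 6*n + 5) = (n - 5)^2*(n + 1)*(n + 4)*(n - 1)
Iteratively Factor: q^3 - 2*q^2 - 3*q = (q - 3)*(q^2 + q) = q*(q - 3)*(q + 1)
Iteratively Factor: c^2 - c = (c)*(c - 1)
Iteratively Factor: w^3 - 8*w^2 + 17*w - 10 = (w - 5)*(w^2 - 3*w + 2) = (w - 5)*(w - 2)*(w - 1)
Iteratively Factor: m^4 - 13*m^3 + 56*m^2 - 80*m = (m - 4)*(m^3 - 9*m^2 + 20*m) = (m - 4)^2*(m^2 - 5*m) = m*(m - 4)^2*(m - 5)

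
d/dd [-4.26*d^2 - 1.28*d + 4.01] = -8.52*d - 1.28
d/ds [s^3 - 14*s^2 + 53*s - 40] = 3*s^2 - 28*s + 53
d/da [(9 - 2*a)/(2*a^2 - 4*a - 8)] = (-a^2 + 2*a + (a - 1)*(2*a - 9) + 4)/(-a^2 + 2*a + 4)^2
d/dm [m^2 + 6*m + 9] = 2*m + 6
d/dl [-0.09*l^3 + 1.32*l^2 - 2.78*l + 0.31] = -0.27*l^2 + 2.64*l - 2.78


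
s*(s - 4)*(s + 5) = s^3 + s^2 - 20*s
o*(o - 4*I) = o^2 - 4*I*o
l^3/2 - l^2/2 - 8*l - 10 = (l/2 + 1)*(l - 5)*(l + 2)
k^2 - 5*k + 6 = (k - 3)*(k - 2)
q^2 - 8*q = q*(q - 8)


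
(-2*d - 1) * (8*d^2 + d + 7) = -16*d^3 - 10*d^2 - 15*d - 7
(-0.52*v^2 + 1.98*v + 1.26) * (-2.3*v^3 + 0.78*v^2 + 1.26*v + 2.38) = 1.196*v^5 - 4.9596*v^4 - 2.0088*v^3 + 2.24*v^2 + 6.3*v + 2.9988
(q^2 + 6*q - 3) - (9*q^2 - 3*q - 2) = -8*q^2 + 9*q - 1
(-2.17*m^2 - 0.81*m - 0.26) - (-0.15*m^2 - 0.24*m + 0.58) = -2.02*m^2 - 0.57*m - 0.84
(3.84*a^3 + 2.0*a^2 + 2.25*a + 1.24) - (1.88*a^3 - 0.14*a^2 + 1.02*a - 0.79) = 1.96*a^3 + 2.14*a^2 + 1.23*a + 2.03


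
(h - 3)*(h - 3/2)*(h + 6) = h^3 + 3*h^2/2 - 45*h/2 + 27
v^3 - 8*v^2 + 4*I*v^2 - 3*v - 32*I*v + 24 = (v - 8)*(v + I)*(v + 3*I)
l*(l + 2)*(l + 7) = l^3 + 9*l^2 + 14*l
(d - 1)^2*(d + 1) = d^3 - d^2 - d + 1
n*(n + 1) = n^2 + n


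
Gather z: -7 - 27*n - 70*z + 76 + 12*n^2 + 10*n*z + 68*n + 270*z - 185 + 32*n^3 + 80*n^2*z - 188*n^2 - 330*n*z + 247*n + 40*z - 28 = 32*n^3 - 176*n^2 + 288*n + z*(80*n^2 - 320*n + 240) - 144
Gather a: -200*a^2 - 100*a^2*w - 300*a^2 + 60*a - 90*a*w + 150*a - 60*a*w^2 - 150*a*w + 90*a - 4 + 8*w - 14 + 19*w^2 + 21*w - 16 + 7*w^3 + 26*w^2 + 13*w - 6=a^2*(-100*w - 500) + a*(-60*w^2 - 240*w + 300) + 7*w^3 + 45*w^2 + 42*w - 40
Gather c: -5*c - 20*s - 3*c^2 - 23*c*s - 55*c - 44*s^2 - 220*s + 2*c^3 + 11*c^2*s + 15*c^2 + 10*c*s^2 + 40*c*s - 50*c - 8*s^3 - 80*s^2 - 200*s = 2*c^3 + c^2*(11*s + 12) + c*(10*s^2 + 17*s - 110) - 8*s^3 - 124*s^2 - 440*s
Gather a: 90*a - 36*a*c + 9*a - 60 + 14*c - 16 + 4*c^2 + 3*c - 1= a*(99 - 36*c) + 4*c^2 + 17*c - 77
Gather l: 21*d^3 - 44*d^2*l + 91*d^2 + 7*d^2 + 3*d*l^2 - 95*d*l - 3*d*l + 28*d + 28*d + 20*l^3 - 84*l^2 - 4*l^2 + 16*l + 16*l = 21*d^3 + 98*d^2 + 56*d + 20*l^3 + l^2*(3*d - 88) + l*(-44*d^2 - 98*d + 32)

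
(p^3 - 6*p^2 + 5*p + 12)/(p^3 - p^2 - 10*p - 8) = (p - 3)/(p + 2)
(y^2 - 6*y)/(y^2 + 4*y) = (y - 6)/(y + 4)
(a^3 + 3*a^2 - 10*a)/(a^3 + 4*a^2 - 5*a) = (a - 2)/(a - 1)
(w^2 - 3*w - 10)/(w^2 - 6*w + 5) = (w + 2)/(w - 1)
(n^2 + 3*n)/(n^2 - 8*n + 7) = n*(n + 3)/(n^2 - 8*n + 7)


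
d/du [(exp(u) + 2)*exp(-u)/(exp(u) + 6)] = (-exp(2*u) - 4*exp(u) - 12)*exp(-u)/(exp(2*u) + 12*exp(u) + 36)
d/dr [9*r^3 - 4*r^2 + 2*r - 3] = 27*r^2 - 8*r + 2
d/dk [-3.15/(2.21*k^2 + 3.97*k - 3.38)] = (13.923*k + 12.5055)/(2.21*k^2 + 3.97*k - 3.38)^2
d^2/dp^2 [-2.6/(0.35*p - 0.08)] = -0.637/(0.35*p - 0.08)^3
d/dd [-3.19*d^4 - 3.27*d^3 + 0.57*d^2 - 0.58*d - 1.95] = -12.76*d^3 - 9.81*d^2 + 1.14*d - 0.58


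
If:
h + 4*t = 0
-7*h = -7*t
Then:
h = 0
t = 0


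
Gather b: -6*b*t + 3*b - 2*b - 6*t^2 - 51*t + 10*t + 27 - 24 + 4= b*(1 - 6*t) - 6*t^2 - 41*t + 7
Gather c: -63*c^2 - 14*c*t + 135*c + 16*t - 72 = -63*c^2 + c*(135 - 14*t) + 16*t - 72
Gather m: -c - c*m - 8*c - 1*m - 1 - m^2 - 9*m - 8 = -9*c - m^2 + m*(-c - 10) - 9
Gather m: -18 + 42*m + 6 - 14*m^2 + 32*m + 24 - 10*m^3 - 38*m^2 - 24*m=-10*m^3 - 52*m^2 + 50*m + 12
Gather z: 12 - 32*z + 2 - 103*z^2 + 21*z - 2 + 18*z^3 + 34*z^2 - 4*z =18*z^3 - 69*z^2 - 15*z + 12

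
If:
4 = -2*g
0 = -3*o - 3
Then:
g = -2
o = -1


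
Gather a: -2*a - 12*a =-14*a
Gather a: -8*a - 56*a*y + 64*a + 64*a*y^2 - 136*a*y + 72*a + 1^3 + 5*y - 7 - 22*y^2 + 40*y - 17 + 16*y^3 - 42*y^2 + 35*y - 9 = a*(64*y^2 - 192*y + 128) + 16*y^3 - 64*y^2 + 80*y - 32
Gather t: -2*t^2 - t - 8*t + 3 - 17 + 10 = -2*t^2 - 9*t - 4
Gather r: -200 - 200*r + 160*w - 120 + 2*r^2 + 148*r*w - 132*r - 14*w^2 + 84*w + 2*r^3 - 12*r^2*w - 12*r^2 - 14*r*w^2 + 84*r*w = 2*r^3 + r^2*(-12*w - 10) + r*(-14*w^2 + 232*w - 332) - 14*w^2 + 244*w - 320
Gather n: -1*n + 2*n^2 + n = 2*n^2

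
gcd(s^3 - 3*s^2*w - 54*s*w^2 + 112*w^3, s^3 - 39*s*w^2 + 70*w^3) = s^2 + 5*s*w - 14*w^2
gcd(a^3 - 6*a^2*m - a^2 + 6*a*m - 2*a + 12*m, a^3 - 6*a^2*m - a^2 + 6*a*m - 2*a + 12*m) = a^3 - 6*a^2*m - a^2 + 6*a*m - 2*a + 12*m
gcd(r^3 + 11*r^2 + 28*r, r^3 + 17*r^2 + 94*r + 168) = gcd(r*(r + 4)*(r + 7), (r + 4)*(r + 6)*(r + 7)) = r^2 + 11*r + 28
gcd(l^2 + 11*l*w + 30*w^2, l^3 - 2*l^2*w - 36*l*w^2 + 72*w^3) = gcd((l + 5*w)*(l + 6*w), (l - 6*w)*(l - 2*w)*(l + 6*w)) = l + 6*w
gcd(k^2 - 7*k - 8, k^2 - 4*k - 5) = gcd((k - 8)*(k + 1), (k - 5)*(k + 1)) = k + 1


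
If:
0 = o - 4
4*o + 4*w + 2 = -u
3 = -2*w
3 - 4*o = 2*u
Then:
No Solution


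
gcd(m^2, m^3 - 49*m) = m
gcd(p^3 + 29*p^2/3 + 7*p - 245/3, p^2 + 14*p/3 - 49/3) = p^2 + 14*p/3 - 49/3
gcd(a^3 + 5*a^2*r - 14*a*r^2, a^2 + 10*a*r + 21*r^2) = a + 7*r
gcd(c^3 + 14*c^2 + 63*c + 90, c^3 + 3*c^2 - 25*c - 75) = c^2 + 8*c + 15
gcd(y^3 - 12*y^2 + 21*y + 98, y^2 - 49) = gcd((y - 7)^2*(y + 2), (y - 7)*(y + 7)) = y - 7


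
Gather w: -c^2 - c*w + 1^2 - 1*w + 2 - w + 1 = -c^2 + w*(-c - 2) + 4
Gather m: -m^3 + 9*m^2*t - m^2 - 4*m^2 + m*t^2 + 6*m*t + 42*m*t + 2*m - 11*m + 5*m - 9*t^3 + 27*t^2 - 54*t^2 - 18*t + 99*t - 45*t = -m^3 + m^2*(9*t - 5) + m*(t^2 + 48*t - 4) - 9*t^3 - 27*t^2 + 36*t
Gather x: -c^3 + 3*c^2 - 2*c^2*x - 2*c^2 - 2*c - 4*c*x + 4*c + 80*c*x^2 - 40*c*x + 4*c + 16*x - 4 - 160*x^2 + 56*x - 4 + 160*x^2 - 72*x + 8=-c^3 + c^2 + 80*c*x^2 + 6*c + x*(-2*c^2 - 44*c)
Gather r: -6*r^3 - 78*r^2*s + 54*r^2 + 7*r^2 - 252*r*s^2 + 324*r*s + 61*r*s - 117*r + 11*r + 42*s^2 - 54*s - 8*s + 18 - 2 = -6*r^3 + r^2*(61 - 78*s) + r*(-252*s^2 + 385*s - 106) + 42*s^2 - 62*s + 16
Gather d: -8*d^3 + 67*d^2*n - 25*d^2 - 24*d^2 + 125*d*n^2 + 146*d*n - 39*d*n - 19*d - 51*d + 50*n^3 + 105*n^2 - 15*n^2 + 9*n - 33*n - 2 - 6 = -8*d^3 + d^2*(67*n - 49) + d*(125*n^2 + 107*n - 70) + 50*n^3 + 90*n^2 - 24*n - 8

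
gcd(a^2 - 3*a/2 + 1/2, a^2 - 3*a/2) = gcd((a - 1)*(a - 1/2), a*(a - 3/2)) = 1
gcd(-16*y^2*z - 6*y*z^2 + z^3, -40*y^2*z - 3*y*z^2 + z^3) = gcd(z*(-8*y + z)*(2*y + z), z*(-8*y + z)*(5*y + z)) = 8*y*z - z^2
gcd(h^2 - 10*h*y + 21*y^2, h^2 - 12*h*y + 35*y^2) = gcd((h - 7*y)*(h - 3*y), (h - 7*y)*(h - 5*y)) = -h + 7*y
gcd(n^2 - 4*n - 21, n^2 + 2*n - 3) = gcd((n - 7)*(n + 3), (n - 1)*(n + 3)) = n + 3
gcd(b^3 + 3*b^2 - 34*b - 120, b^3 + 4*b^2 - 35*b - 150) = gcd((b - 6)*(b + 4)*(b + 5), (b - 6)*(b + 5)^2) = b^2 - b - 30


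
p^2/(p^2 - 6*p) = p/(p - 6)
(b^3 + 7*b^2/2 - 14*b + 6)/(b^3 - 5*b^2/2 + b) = (b + 6)/b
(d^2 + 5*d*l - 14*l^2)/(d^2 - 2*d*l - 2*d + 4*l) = (d + 7*l)/(d - 2)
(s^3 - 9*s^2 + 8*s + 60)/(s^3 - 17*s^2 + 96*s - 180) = (s + 2)/(s - 6)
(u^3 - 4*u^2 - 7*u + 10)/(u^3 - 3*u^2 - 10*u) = (u - 1)/u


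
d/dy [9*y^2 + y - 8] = 18*y + 1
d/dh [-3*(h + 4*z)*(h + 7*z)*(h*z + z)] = 3*z*(-3*h^2 - 22*h*z - 2*h - 28*z^2 - 11*z)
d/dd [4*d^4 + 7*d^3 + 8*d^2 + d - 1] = 16*d^3 + 21*d^2 + 16*d + 1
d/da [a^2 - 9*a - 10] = 2*a - 9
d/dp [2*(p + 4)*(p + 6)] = 4*p + 20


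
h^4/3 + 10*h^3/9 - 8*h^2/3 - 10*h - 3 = (h/3 + 1)*(h - 3)*(h + 1/3)*(h + 3)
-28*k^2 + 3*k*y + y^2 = (-4*k + y)*(7*k + y)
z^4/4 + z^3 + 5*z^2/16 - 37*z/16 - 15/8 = (z/2 + 1/2)*(z/2 + 1)*(z - 3/2)*(z + 5/2)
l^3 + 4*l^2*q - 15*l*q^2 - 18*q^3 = (l - 3*q)*(l + q)*(l + 6*q)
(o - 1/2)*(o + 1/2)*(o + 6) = o^3 + 6*o^2 - o/4 - 3/2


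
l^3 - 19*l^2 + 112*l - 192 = (l - 8)^2*(l - 3)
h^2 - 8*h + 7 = (h - 7)*(h - 1)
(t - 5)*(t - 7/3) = t^2 - 22*t/3 + 35/3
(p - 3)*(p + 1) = p^2 - 2*p - 3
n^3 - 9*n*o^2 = n*(n - 3*o)*(n + 3*o)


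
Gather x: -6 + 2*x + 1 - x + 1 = x - 4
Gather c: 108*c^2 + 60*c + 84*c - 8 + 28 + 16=108*c^2 + 144*c + 36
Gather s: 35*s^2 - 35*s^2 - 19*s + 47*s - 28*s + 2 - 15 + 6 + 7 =0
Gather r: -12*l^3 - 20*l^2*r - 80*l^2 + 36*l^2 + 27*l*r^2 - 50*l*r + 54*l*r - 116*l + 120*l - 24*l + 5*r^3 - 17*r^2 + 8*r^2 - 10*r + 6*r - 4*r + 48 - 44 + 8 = -12*l^3 - 44*l^2 - 20*l + 5*r^3 + r^2*(27*l - 9) + r*(-20*l^2 + 4*l - 8) + 12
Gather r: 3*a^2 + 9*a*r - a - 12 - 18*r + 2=3*a^2 - a + r*(9*a - 18) - 10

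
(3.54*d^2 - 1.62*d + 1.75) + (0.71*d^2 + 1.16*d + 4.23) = 4.25*d^2 - 0.46*d + 5.98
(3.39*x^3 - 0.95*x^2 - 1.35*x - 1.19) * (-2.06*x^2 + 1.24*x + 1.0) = -6.9834*x^5 + 6.1606*x^4 + 4.993*x^3 - 0.1726*x^2 - 2.8256*x - 1.19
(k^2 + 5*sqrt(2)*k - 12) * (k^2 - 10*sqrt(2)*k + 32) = k^4 - 5*sqrt(2)*k^3 - 80*k^2 + 280*sqrt(2)*k - 384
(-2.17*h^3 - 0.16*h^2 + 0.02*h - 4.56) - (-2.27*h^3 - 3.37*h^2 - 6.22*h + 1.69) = 0.1*h^3 + 3.21*h^2 + 6.24*h - 6.25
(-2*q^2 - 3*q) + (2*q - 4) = -2*q^2 - q - 4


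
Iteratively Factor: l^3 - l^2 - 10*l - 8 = (l + 1)*(l^2 - 2*l - 8) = (l + 1)*(l + 2)*(l - 4)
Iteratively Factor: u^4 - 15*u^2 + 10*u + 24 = (u + 4)*(u^3 - 4*u^2 + u + 6) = (u - 2)*(u + 4)*(u^2 - 2*u - 3) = (u - 2)*(u + 1)*(u + 4)*(u - 3)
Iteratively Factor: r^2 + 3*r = (r)*(r + 3)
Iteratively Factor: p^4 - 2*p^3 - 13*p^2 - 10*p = (p)*(p^3 - 2*p^2 - 13*p - 10) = p*(p + 1)*(p^2 - 3*p - 10) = p*(p + 1)*(p + 2)*(p - 5)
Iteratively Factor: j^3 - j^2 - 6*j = (j + 2)*(j^2 - 3*j) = j*(j + 2)*(j - 3)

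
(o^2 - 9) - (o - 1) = o^2 - o - 8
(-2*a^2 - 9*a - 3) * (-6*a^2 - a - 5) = 12*a^4 + 56*a^3 + 37*a^2 + 48*a + 15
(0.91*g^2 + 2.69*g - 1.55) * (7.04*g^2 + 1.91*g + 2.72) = 6.4064*g^4 + 20.6757*g^3 - 3.2989*g^2 + 4.3563*g - 4.216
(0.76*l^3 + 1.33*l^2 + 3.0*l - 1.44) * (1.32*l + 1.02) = 1.0032*l^4 + 2.5308*l^3 + 5.3166*l^2 + 1.1592*l - 1.4688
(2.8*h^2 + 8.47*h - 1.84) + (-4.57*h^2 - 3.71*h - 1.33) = -1.77*h^2 + 4.76*h - 3.17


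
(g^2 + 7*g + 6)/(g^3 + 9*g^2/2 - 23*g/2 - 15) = 2/(2*g - 5)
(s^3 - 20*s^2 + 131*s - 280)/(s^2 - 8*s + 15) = (s^2 - 15*s + 56)/(s - 3)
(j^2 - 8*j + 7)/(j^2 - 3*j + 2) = (j - 7)/(j - 2)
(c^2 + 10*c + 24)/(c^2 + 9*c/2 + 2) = 2*(c + 6)/(2*c + 1)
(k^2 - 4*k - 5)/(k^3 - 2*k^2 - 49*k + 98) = (k^2 - 4*k - 5)/(k^3 - 2*k^2 - 49*k + 98)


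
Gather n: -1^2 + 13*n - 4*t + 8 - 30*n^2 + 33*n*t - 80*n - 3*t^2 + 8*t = -30*n^2 + n*(33*t - 67) - 3*t^2 + 4*t + 7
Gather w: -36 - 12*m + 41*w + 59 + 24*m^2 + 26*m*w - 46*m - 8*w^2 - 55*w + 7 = 24*m^2 - 58*m - 8*w^2 + w*(26*m - 14) + 30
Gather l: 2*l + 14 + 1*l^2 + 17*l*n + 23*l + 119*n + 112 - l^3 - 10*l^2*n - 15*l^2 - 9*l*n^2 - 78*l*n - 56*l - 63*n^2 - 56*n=-l^3 + l^2*(-10*n - 14) + l*(-9*n^2 - 61*n - 31) - 63*n^2 + 63*n + 126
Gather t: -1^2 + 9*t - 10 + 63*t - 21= 72*t - 32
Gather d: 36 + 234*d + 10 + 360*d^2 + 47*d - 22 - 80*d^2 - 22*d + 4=280*d^2 + 259*d + 28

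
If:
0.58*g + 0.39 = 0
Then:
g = -0.67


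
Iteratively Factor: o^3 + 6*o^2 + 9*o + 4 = (o + 1)*(o^2 + 5*o + 4) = (o + 1)*(o + 4)*(o + 1)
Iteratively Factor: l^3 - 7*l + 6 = (l + 3)*(l^2 - 3*l + 2) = (l - 2)*(l + 3)*(l - 1)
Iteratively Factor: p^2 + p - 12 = (p - 3)*(p + 4)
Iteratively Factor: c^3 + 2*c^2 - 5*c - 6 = (c + 3)*(c^2 - c - 2) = (c + 1)*(c + 3)*(c - 2)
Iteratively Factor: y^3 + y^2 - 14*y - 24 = (y - 4)*(y^2 + 5*y + 6) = (y - 4)*(y + 2)*(y + 3)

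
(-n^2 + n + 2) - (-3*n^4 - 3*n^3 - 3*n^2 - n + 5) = 3*n^4 + 3*n^3 + 2*n^2 + 2*n - 3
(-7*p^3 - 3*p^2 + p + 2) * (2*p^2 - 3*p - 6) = -14*p^5 + 15*p^4 + 53*p^3 + 19*p^2 - 12*p - 12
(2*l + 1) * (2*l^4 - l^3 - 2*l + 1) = 4*l^5 - l^3 - 4*l^2 + 1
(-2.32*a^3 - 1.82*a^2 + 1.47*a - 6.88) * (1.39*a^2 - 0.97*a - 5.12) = -3.2248*a^5 - 0.2794*a^4 + 15.6871*a^3 - 1.6707*a^2 - 0.8528*a + 35.2256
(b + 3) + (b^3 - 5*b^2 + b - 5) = b^3 - 5*b^2 + 2*b - 2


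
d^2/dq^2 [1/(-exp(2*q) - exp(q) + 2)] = (-2*(2*exp(q) + 1)^2*exp(q) + (4*exp(q) + 1)*(exp(2*q) + exp(q) - 2))*exp(q)/(exp(2*q) + exp(q) - 2)^3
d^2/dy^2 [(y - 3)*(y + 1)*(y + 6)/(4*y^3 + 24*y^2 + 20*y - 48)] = (-y^6 - 30*y^5 - 183*y^4 - 508*y^3 - 1305*y^2 - 2538*y - 1035)/(y^9 + 18*y^8 + 123*y^7 + 360*y^6 + 183*y^5 - 1206*y^4 - 1603*y^3 + 1692*y^2 + 2160*y - 1728)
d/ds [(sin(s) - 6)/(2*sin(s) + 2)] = 7*cos(s)/(2*(sin(s) + 1)^2)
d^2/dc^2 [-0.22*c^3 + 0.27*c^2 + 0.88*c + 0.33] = 0.54 - 1.32*c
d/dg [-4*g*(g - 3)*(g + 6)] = -12*g^2 - 24*g + 72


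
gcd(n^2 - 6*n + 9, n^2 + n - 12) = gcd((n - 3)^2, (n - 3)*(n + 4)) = n - 3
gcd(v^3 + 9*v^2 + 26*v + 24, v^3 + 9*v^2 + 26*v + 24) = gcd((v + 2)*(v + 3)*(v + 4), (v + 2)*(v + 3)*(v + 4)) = v^3 + 9*v^2 + 26*v + 24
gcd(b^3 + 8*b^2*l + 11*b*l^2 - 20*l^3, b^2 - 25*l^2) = b + 5*l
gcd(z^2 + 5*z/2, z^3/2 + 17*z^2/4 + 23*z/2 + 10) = z + 5/2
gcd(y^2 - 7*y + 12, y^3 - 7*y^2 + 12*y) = y^2 - 7*y + 12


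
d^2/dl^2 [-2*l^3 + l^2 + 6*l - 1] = 2 - 12*l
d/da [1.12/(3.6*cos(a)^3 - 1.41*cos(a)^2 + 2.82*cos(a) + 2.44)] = (12.096*cos(a)^2 - 3.1584*cos(a) + 3.1584)*sin(a)/(3.6*cos(a)^3 - 1.41*cos(a)^2 + 2.82*cos(a) + 2.44)^2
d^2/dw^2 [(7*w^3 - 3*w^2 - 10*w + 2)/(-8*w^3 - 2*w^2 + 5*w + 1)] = 2*(304*w^6 + 1080*w^5 - 264*w^4 + 193*w^3 + 609*w^2 + 51*w - 101)/(512*w^9 + 384*w^8 - 864*w^7 - 664*w^6 + 444*w^5 + 378*w^4 - 41*w^3 - 69*w^2 - 15*w - 1)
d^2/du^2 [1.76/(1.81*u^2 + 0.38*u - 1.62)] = (-11.531872*u^2 - 2.421056*u + 1.76*(3.62*u + 0.38)*(7.24*u + 0.76) + 10.321344)/(1.81*u^2 + 0.38*u - 1.62)^3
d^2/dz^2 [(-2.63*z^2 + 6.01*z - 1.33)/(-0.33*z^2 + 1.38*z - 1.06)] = (1.086426*z^3 - 4.65082199999999*z^2 + 8.979696*z - 7.537484)/(0.035937*z^6 - 0.450846*z^5 + 2.231658*z^4 - 5.524416*z^3 + 7.168356*z^2 - 4.651704*z + 1.191016)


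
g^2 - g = g*(g - 1)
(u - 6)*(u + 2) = u^2 - 4*u - 12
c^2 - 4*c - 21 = (c - 7)*(c + 3)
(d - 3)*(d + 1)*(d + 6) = d^3 + 4*d^2 - 15*d - 18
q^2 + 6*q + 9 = (q + 3)^2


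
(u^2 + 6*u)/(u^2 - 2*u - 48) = u/(u - 8)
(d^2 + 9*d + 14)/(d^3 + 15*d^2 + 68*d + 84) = 1/(d + 6)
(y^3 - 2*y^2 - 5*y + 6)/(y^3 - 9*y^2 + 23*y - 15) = (y + 2)/(y - 5)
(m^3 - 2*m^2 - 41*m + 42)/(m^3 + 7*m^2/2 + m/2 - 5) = 2*(m^2 - m - 42)/(2*m^2 + 9*m + 10)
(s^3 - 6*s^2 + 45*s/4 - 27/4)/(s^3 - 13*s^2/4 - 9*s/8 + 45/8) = 2*(2*s - 3)/(4*s + 5)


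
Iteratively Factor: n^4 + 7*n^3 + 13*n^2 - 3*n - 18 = (n - 1)*(n^3 + 8*n^2 + 21*n + 18) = (n - 1)*(n + 3)*(n^2 + 5*n + 6) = (n - 1)*(n + 2)*(n + 3)*(n + 3)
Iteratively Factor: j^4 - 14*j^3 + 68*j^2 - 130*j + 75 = (j - 5)*(j^3 - 9*j^2 + 23*j - 15) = (j - 5)*(j - 3)*(j^2 - 6*j + 5) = (j - 5)^2*(j - 3)*(j - 1)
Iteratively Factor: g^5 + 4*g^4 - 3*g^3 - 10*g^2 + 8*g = (g + 2)*(g^4 + 2*g^3 - 7*g^2 + 4*g) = (g - 1)*(g + 2)*(g^3 + 3*g^2 - 4*g) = (g - 1)^2*(g + 2)*(g^2 + 4*g) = (g - 1)^2*(g + 2)*(g + 4)*(g)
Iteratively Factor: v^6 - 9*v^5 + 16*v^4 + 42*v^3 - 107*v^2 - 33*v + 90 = (v + 1)*(v^5 - 10*v^4 + 26*v^3 + 16*v^2 - 123*v + 90) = (v - 1)*(v + 1)*(v^4 - 9*v^3 + 17*v^2 + 33*v - 90) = (v - 3)*(v - 1)*(v + 1)*(v^3 - 6*v^2 - v + 30) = (v - 3)*(v - 1)*(v + 1)*(v + 2)*(v^2 - 8*v + 15) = (v - 3)^2*(v - 1)*(v + 1)*(v + 2)*(v - 5)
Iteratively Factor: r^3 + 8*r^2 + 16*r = (r + 4)*(r^2 + 4*r) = r*(r + 4)*(r + 4)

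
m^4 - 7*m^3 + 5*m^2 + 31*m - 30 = (m - 5)*(m - 3)*(m - 1)*(m + 2)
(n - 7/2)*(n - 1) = n^2 - 9*n/2 + 7/2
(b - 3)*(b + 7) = b^2 + 4*b - 21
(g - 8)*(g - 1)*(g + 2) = g^3 - 7*g^2 - 10*g + 16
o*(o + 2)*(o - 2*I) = o^3 + 2*o^2 - 2*I*o^2 - 4*I*o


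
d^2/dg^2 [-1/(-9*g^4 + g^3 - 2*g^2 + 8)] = 2*(g^2*(36*g^2 - 3*g + 4)^2 + (-54*g^2 + 3*g - 2)*(9*g^4 - g^3 + 2*g^2 - 8))/(9*g^4 - g^3 + 2*g^2 - 8)^3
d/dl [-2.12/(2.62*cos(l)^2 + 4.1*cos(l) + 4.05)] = -(11.1088*cos(l) + 8.692)*sin(l)/(2.62*cos(l)^2 + 4.1*cos(l) + 4.05)^2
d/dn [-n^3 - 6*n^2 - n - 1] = -3*n^2 - 12*n - 1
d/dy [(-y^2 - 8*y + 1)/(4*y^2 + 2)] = (8*y^2 - 3*y - 4)/(4*y^4 + 4*y^2 + 1)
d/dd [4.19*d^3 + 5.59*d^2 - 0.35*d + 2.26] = 12.57*d^2 + 11.18*d - 0.35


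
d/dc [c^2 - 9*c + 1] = 2*c - 9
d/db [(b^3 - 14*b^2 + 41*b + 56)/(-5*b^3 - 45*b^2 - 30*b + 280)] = (-23*b^4 + 70*b^3 + 789*b^2 - 560*b + 2632)/(5*(b^6 + 18*b^5 + 93*b^4 - 4*b^3 - 972*b^2 - 672*b + 3136))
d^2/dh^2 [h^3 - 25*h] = 6*h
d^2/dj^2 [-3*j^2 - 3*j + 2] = -6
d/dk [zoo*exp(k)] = zoo*exp(k)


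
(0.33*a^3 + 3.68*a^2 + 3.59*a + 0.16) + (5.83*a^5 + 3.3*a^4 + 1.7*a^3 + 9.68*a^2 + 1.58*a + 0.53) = 5.83*a^5 + 3.3*a^4 + 2.03*a^3 + 13.36*a^2 + 5.17*a + 0.69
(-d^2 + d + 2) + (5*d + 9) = -d^2 + 6*d + 11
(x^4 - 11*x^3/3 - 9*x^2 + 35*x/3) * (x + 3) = x^5 - 2*x^4/3 - 20*x^3 - 46*x^2/3 + 35*x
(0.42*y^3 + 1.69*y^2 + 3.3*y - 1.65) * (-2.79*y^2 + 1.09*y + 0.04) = -1.1718*y^5 - 4.2573*y^4 - 7.3481*y^3 + 8.2681*y^2 - 1.6665*y - 0.066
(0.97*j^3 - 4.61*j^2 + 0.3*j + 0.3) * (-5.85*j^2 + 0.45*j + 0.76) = -5.6745*j^5 + 27.405*j^4 - 3.0923*j^3 - 5.1236*j^2 + 0.363*j + 0.228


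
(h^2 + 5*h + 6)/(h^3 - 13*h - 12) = (h + 2)/(h^2 - 3*h - 4)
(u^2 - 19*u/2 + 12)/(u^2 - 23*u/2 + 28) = (2*u - 3)/(2*u - 7)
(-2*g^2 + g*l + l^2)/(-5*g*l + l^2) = (2*g^2 - g*l - l^2)/(l*(5*g - l))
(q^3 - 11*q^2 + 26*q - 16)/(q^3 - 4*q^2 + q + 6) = (q^2 - 9*q + 8)/(q^2 - 2*q - 3)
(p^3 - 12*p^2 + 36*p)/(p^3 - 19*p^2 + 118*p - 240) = p*(p - 6)/(p^2 - 13*p + 40)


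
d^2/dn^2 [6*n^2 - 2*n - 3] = 12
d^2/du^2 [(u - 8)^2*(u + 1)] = 6*u - 30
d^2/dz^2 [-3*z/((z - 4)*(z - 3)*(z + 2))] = 18*(-z^5 + 5*z^4 - 9*z^3 + 48*z^2 - 120*z - 16)/(z^9 - 15*z^8 + 69*z^7 + 7*z^6 - 858*z^5 + 1452*z^4 + 3160*z^3 - 8352*z^2 - 3456*z + 13824)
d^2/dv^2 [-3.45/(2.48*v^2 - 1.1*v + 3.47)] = (42.43776*v^2 - 18.8232*v - 3.45*(4.96*v - 1.1)*(9.92*v - 2.2) + 59.37864)/(2.48*v^2 - 1.1*v + 3.47)^3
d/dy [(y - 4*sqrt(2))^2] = 2*y - 8*sqrt(2)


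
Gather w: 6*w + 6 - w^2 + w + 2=-w^2 + 7*w + 8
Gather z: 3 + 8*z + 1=8*z + 4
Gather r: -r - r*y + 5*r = r*(4 - y)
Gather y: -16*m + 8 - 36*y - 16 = -16*m - 36*y - 8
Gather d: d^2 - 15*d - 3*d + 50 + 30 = d^2 - 18*d + 80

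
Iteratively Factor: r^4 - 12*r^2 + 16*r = (r)*(r^3 - 12*r + 16) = r*(r - 2)*(r^2 + 2*r - 8) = r*(r - 2)*(r + 4)*(r - 2)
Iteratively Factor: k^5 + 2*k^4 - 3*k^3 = (k)*(k^4 + 2*k^3 - 3*k^2) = k*(k + 3)*(k^3 - k^2) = k^2*(k + 3)*(k^2 - k) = k^2*(k - 1)*(k + 3)*(k)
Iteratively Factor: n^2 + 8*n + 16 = (n + 4)*(n + 4)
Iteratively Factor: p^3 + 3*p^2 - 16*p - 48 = (p - 4)*(p^2 + 7*p + 12) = (p - 4)*(p + 3)*(p + 4)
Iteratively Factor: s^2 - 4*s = (s)*(s - 4)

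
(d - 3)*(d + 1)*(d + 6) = d^3 + 4*d^2 - 15*d - 18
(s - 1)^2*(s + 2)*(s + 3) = s^4 + 3*s^3 - 3*s^2 - 7*s + 6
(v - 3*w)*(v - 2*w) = v^2 - 5*v*w + 6*w^2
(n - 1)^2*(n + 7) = n^3 + 5*n^2 - 13*n + 7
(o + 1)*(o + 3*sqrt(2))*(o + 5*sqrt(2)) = o^3 + o^2 + 8*sqrt(2)*o^2 + 8*sqrt(2)*o + 30*o + 30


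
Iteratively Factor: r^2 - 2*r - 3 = (r - 3)*(r + 1)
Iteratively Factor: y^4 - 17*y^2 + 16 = (y + 4)*(y^3 - 4*y^2 - y + 4) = (y - 4)*(y + 4)*(y^2 - 1) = (y - 4)*(y - 1)*(y + 4)*(y + 1)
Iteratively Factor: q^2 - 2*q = (q - 2)*(q)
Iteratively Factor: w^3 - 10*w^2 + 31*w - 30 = (w - 2)*(w^2 - 8*w + 15) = (w - 3)*(w - 2)*(w - 5)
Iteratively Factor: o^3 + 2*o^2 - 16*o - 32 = (o - 4)*(o^2 + 6*o + 8) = (o - 4)*(o + 4)*(o + 2)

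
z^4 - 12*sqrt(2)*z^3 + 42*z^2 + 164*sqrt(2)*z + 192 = (z - 8*sqrt(2))*(z - 6*sqrt(2))*(z + sqrt(2))^2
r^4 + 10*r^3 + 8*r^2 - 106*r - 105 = (r - 3)*(r + 1)*(r + 5)*(r + 7)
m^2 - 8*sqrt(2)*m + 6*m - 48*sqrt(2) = (m + 6)*(m - 8*sqrt(2))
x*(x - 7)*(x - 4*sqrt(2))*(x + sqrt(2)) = x^4 - 7*x^3 - 3*sqrt(2)*x^3 - 8*x^2 + 21*sqrt(2)*x^2 + 56*x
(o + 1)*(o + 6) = o^2 + 7*o + 6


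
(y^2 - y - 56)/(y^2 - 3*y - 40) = (y + 7)/(y + 5)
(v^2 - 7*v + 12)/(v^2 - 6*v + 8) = (v - 3)/(v - 2)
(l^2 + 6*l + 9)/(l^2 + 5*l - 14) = (l^2 + 6*l + 9)/(l^2 + 5*l - 14)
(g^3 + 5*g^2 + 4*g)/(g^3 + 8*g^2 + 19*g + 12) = g/(g + 3)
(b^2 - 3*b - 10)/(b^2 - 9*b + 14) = (b^2 - 3*b - 10)/(b^2 - 9*b + 14)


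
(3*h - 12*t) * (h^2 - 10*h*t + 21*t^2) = 3*h^3 - 42*h^2*t + 183*h*t^2 - 252*t^3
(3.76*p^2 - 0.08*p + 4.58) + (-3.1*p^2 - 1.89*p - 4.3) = 0.66*p^2 - 1.97*p + 0.28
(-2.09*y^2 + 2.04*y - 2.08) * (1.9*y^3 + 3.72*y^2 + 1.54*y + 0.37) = -3.971*y^5 - 3.8988*y^4 + 0.418200000000001*y^3 - 5.3693*y^2 - 2.4484*y - 0.7696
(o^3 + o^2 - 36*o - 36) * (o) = o^4 + o^3 - 36*o^2 - 36*o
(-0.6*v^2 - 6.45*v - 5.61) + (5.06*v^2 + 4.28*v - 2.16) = 4.46*v^2 - 2.17*v - 7.77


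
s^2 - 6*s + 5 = (s - 5)*(s - 1)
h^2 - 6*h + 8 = (h - 4)*(h - 2)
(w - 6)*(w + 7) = w^2 + w - 42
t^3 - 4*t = t*(t - 2)*(t + 2)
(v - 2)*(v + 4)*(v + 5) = v^3 + 7*v^2 + 2*v - 40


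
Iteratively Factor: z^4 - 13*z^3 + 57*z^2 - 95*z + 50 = (z - 5)*(z^3 - 8*z^2 + 17*z - 10) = (z - 5)*(z - 2)*(z^2 - 6*z + 5) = (z - 5)*(z - 2)*(z - 1)*(z - 5)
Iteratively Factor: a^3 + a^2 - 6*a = (a + 3)*(a^2 - 2*a) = a*(a + 3)*(a - 2)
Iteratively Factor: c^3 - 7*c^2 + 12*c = (c)*(c^2 - 7*c + 12) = c*(c - 4)*(c - 3)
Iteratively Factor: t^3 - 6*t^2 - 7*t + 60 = (t - 5)*(t^2 - t - 12) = (t - 5)*(t - 4)*(t + 3)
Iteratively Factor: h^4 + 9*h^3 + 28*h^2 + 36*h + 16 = (h + 1)*(h^3 + 8*h^2 + 20*h + 16) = (h + 1)*(h + 2)*(h^2 + 6*h + 8) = (h + 1)*(h + 2)^2*(h + 4)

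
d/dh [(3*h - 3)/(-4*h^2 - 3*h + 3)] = 12*h*(h - 2)/(16*h^4 + 24*h^3 - 15*h^2 - 18*h + 9)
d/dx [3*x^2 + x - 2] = 6*x + 1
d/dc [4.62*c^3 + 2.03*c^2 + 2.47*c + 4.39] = 13.86*c^2 + 4.06*c + 2.47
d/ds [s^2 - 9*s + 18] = 2*s - 9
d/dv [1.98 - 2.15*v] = -2.15000000000000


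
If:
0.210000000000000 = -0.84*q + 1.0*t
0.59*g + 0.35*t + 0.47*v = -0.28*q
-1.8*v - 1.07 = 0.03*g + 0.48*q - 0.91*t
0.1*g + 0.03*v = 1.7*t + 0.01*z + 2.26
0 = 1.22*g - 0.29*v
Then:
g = -0.10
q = 0.33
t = 0.49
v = -0.43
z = -311.62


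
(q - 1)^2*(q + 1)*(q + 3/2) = q^4 + q^3/2 - 5*q^2/2 - q/2 + 3/2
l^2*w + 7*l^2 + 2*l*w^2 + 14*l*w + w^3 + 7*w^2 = (l + w)^2*(w + 7)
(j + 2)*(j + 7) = j^2 + 9*j + 14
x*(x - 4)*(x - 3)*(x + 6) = x^4 - x^3 - 30*x^2 + 72*x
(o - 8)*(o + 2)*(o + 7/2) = o^3 - 5*o^2/2 - 37*o - 56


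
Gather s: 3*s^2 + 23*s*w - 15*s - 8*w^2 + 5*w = 3*s^2 + s*(23*w - 15) - 8*w^2 + 5*w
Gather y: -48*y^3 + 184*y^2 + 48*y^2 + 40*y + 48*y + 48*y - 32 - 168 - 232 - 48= -48*y^3 + 232*y^2 + 136*y - 480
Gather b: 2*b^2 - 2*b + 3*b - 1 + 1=2*b^2 + b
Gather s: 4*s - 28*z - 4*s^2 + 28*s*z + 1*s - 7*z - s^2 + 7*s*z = -5*s^2 + s*(35*z + 5) - 35*z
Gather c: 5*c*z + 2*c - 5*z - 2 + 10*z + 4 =c*(5*z + 2) + 5*z + 2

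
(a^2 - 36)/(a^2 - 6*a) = (a + 6)/a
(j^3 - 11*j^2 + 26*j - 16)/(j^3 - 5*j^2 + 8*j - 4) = (j - 8)/(j - 2)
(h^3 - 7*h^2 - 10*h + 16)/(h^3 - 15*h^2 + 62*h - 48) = (h + 2)/(h - 6)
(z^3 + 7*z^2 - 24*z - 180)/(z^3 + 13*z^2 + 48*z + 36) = (z - 5)/(z + 1)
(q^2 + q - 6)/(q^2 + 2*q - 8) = (q + 3)/(q + 4)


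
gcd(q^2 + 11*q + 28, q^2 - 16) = q + 4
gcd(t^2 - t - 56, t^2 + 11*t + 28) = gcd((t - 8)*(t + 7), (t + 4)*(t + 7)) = t + 7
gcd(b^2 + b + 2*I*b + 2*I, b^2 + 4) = b + 2*I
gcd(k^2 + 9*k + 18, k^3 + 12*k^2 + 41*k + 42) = k + 3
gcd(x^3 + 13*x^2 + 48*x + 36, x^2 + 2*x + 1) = x + 1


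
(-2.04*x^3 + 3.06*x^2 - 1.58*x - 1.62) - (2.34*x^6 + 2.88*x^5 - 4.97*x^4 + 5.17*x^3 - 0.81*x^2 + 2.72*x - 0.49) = -2.34*x^6 - 2.88*x^5 + 4.97*x^4 - 7.21*x^3 + 3.87*x^2 - 4.3*x - 1.13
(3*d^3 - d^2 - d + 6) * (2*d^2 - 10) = 6*d^5 - 2*d^4 - 32*d^3 + 22*d^2 + 10*d - 60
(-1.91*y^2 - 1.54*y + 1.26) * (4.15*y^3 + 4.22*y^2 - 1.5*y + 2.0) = -7.9265*y^5 - 14.4512*y^4 + 1.5952*y^3 + 3.8072*y^2 - 4.97*y + 2.52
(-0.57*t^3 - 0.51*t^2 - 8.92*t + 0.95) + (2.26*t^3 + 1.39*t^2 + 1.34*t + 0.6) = 1.69*t^3 + 0.88*t^2 - 7.58*t + 1.55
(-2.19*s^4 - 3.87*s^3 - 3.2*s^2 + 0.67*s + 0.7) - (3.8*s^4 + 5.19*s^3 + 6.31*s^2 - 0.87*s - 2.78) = -5.99*s^4 - 9.06*s^3 - 9.51*s^2 + 1.54*s + 3.48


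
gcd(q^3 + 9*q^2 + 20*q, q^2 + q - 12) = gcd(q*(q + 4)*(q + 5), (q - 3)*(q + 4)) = q + 4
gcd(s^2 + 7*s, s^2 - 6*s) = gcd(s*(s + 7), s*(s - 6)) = s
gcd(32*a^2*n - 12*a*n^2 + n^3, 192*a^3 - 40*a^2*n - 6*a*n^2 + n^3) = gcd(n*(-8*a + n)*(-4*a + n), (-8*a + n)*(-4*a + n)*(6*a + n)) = 32*a^2 - 12*a*n + n^2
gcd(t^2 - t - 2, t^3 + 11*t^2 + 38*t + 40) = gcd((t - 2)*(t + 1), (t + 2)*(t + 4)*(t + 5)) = 1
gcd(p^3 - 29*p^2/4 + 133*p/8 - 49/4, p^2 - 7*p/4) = p - 7/4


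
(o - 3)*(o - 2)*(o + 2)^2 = o^4 - o^3 - 10*o^2 + 4*o + 24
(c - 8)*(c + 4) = c^2 - 4*c - 32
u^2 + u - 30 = (u - 5)*(u + 6)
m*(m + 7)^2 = m^3 + 14*m^2 + 49*m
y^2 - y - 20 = (y - 5)*(y + 4)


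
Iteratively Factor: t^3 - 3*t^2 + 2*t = (t - 2)*(t^2 - t) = t*(t - 2)*(t - 1)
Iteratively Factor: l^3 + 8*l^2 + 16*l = (l + 4)*(l^2 + 4*l) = (l + 4)^2*(l)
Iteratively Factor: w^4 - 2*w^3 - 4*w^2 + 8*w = (w + 2)*(w^3 - 4*w^2 + 4*w) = (w - 2)*(w + 2)*(w^2 - 2*w) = w*(w - 2)*(w + 2)*(w - 2)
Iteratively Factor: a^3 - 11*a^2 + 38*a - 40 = (a - 5)*(a^2 - 6*a + 8) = (a - 5)*(a - 4)*(a - 2)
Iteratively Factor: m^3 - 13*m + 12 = (m + 4)*(m^2 - 4*m + 3) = (m - 1)*(m + 4)*(m - 3)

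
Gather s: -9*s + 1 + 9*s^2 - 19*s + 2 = 9*s^2 - 28*s + 3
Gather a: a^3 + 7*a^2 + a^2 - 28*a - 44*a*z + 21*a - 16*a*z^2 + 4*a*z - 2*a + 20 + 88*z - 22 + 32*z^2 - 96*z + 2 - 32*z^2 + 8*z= a^3 + 8*a^2 + a*(-16*z^2 - 40*z - 9)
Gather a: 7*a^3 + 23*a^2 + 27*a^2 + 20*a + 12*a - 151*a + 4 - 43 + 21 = 7*a^3 + 50*a^2 - 119*a - 18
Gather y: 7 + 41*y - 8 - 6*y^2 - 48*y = -6*y^2 - 7*y - 1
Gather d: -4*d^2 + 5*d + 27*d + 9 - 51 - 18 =-4*d^2 + 32*d - 60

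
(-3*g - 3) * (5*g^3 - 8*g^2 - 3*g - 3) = -15*g^4 + 9*g^3 + 33*g^2 + 18*g + 9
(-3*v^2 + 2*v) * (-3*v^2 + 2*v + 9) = 9*v^4 - 12*v^3 - 23*v^2 + 18*v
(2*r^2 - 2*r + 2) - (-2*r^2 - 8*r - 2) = 4*r^2 + 6*r + 4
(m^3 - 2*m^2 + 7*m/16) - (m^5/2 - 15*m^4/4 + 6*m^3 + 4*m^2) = -m^5/2 + 15*m^4/4 - 5*m^3 - 6*m^2 + 7*m/16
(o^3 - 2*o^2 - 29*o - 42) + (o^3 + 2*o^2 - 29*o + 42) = 2*o^3 - 58*o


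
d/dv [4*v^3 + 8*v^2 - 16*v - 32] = 12*v^2 + 16*v - 16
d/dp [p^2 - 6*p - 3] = 2*p - 6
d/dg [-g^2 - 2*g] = -2*g - 2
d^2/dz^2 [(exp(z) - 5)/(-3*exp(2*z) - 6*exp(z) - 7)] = (-9*exp(4*z) + 198*exp(3*z) + 396*exp(2*z) - 198*exp(z) - 259)*exp(z)/(27*exp(6*z) + 162*exp(5*z) + 513*exp(4*z) + 972*exp(3*z) + 1197*exp(2*z) + 882*exp(z) + 343)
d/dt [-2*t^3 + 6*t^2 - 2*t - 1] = -6*t^2 + 12*t - 2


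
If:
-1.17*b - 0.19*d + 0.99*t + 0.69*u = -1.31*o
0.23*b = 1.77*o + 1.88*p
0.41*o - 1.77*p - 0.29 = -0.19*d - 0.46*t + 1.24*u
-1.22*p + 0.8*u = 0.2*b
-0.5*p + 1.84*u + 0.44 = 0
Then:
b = -18.448*u - 5.368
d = 60.5510250576763*u + 15.9605181416428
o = -6.30589830508475*u - 1.63222598870057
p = 3.68*u + 0.88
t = -2.53407925189947*u - 1.12105606857588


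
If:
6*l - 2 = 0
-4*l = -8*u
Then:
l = 1/3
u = 1/6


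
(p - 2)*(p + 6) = p^2 + 4*p - 12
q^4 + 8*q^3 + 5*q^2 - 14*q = q*(q - 1)*(q + 2)*(q + 7)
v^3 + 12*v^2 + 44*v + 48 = (v + 2)*(v + 4)*(v + 6)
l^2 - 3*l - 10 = (l - 5)*(l + 2)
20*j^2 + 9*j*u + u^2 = (4*j + u)*(5*j + u)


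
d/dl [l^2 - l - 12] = 2*l - 1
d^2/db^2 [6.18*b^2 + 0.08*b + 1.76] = 12.3600000000000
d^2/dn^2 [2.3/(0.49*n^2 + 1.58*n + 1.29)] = (-1.10446*n^2 - 3.56132*n + 2.3*(0.98*n + 1.58)*(1.96*n + 3.16) - 2.90766)/(0.49*n^2 + 1.58*n + 1.29)^3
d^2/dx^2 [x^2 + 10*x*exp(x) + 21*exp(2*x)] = 10*x*exp(x) + 84*exp(2*x) + 20*exp(x) + 2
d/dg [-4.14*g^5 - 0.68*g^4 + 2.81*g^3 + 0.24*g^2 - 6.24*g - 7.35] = -20.7*g^4 - 2.72*g^3 + 8.43*g^2 + 0.48*g - 6.24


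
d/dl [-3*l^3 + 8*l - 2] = 8 - 9*l^2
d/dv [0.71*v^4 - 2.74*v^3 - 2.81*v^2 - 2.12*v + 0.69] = 2.84*v^3 - 8.22*v^2 - 5.62*v - 2.12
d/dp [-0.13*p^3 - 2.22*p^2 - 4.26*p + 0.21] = -0.39*p^2 - 4.44*p - 4.26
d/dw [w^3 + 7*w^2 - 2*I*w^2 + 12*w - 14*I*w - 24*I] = 3*w^2 + w*(14 - 4*I) + 12 - 14*I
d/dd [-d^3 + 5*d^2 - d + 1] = -3*d^2 + 10*d - 1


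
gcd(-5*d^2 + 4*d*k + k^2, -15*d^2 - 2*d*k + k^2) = 1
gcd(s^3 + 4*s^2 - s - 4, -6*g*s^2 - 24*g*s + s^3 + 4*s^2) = s + 4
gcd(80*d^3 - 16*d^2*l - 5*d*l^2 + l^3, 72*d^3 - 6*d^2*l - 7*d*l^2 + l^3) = 4*d - l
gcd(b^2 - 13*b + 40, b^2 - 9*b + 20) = b - 5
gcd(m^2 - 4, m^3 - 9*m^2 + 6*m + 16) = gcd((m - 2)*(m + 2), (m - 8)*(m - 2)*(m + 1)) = m - 2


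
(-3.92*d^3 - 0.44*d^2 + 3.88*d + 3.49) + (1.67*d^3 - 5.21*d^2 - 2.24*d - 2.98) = -2.25*d^3 - 5.65*d^2 + 1.64*d + 0.51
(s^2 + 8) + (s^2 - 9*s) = 2*s^2 - 9*s + 8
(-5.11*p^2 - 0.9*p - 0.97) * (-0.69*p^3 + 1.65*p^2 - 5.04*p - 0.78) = 3.5259*p^5 - 7.8105*p^4 + 24.9387*p^3 + 6.9213*p^2 + 5.5908*p + 0.7566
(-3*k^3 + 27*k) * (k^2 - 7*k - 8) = -3*k^5 + 21*k^4 + 51*k^3 - 189*k^2 - 216*k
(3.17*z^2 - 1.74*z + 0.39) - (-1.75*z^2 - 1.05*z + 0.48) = 4.92*z^2 - 0.69*z - 0.09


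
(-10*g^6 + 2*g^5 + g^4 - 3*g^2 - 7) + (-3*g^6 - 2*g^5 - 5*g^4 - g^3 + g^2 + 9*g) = -13*g^6 - 4*g^4 - g^3 - 2*g^2 + 9*g - 7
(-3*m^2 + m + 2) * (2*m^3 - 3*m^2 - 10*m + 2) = -6*m^5 + 11*m^4 + 31*m^3 - 22*m^2 - 18*m + 4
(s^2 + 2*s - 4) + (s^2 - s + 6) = 2*s^2 + s + 2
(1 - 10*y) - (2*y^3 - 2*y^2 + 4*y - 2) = -2*y^3 + 2*y^2 - 14*y + 3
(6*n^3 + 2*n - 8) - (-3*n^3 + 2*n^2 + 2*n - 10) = 9*n^3 - 2*n^2 + 2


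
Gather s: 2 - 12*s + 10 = 12 - 12*s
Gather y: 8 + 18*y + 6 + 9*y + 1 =27*y + 15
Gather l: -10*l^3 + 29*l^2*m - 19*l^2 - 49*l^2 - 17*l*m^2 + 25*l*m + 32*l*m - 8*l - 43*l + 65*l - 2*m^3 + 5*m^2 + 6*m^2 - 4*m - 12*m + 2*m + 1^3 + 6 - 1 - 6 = -10*l^3 + l^2*(29*m - 68) + l*(-17*m^2 + 57*m + 14) - 2*m^3 + 11*m^2 - 14*m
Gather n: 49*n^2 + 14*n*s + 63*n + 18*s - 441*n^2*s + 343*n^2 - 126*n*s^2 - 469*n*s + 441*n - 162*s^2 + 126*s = n^2*(392 - 441*s) + n*(-126*s^2 - 455*s + 504) - 162*s^2 + 144*s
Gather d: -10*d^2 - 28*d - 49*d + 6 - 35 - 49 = -10*d^2 - 77*d - 78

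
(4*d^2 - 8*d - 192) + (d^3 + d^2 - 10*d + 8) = d^3 + 5*d^2 - 18*d - 184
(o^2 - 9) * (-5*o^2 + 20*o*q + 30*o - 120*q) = -5*o^4 + 20*o^3*q + 30*o^3 - 120*o^2*q + 45*o^2 - 180*o*q - 270*o + 1080*q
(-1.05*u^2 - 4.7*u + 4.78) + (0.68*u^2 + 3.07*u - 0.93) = -0.37*u^2 - 1.63*u + 3.85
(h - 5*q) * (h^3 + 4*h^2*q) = h^4 - h^3*q - 20*h^2*q^2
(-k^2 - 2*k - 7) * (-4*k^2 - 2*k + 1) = 4*k^4 + 10*k^3 + 31*k^2 + 12*k - 7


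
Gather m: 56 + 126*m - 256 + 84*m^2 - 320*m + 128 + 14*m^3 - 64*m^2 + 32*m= 14*m^3 + 20*m^2 - 162*m - 72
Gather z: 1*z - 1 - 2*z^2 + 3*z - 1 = -2*z^2 + 4*z - 2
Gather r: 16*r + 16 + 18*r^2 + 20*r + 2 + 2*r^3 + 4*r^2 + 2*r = 2*r^3 + 22*r^2 + 38*r + 18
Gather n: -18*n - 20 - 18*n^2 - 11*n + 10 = -18*n^2 - 29*n - 10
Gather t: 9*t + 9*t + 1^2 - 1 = 18*t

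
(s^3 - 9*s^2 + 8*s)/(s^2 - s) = s - 8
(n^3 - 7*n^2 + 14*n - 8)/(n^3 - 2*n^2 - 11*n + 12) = (n - 2)/(n + 3)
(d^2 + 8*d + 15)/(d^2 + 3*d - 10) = (d + 3)/(d - 2)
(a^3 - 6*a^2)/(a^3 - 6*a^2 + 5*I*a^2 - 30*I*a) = a/(a + 5*I)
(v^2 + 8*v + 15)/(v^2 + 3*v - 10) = (v + 3)/(v - 2)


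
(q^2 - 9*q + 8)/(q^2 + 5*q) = (q^2 - 9*q + 8)/(q*(q + 5))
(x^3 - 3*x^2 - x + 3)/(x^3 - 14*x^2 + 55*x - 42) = (x^2 - 2*x - 3)/(x^2 - 13*x + 42)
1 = 1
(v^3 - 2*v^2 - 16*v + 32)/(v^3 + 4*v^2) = 1 - 6/v + 8/v^2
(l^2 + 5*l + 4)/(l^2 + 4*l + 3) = (l + 4)/(l + 3)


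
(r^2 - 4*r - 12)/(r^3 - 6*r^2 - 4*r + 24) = 1/(r - 2)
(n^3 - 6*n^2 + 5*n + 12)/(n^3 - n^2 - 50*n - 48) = (n^2 - 7*n + 12)/(n^2 - 2*n - 48)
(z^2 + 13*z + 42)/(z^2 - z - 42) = (z + 7)/(z - 7)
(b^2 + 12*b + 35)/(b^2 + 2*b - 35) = (b + 5)/(b - 5)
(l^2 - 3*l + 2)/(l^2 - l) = (l - 2)/l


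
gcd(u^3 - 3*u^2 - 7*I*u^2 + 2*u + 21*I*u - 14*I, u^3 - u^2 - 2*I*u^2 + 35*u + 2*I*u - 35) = u^2 + u*(-1 - 7*I) + 7*I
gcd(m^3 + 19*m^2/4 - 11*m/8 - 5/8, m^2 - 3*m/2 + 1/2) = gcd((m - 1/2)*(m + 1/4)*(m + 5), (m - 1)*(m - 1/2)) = m - 1/2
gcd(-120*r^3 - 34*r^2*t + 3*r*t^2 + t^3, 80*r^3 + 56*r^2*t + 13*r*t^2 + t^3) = 20*r^2 + 9*r*t + t^2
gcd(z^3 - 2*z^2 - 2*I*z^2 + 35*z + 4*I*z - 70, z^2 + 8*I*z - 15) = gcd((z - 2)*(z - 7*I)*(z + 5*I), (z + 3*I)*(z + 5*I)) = z + 5*I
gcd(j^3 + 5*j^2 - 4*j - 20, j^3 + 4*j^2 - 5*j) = j + 5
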